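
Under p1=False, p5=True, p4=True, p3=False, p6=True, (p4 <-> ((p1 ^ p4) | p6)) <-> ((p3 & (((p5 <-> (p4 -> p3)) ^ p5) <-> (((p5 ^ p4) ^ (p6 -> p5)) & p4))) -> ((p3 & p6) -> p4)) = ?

True

p1 ^ p4 = False ^ True = True
(p1 ^ p4) | p6 = True | True = True
p4 <-> ((p1 ^ p4) | p6) = True <-> True = True
p4 -> p3 = True -> False = False
p5 <-> (p4 -> p3) = True <-> False = False
(p5 <-> (p4 -> p3)) ^ p5 = False ^ True = True
p5 ^ p4 = True ^ True = False
p6 -> p5 = True -> True = True
(p5 ^ p4) ^ (p6 -> p5) = False ^ True = True
((p5 ^ p4) ^ (p6 -> p5)) & p4 = True & True = True
((p5 <-> (p4 -> p3)) ^ p5) <-> (((p5 ^ p4) ^ (p6 -> p5)) & p4) = True <-> True = True
p3 & (((p5 <-> (p4 -> p3)) ^ p5) <-> (((p5 ^ p4) ^ (p6 -> p5)) & p4)) = False & True = False
p3 & p6 = False & True = False
(p3 & p6) -> p4 = False -> True = True
(p3 & (((p5 <-> (p4 -> p3)) ^ p5) <-> (((p5 ^ p4) ^ (p6 -> p5)) & p4))) -> ((p3 & p6) -> p4) = False -> True = True
(p4 <-> ((p1 ^ p4) | p6)) <-> ((p3 & (((p5 <-> (p4 -> p3)) ^ p5) <-> (((p5 ^ p4) ^ (p6 -> p5)) & p4))) -> ((p3 & p6) -> p4)) = True <-> True = True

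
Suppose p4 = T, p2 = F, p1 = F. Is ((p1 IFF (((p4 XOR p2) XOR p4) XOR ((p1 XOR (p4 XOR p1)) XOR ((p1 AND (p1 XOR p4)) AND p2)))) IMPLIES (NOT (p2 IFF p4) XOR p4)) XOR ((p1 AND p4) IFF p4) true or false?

T

p4 XOR p2 = T XOR F = T
(p4 XOR p2) XOR p4 = T XOR T = F
p4 XOR p1 = T XOR F = T
p1 XOR (p4 XOR p1) = F XOR T = T
p1 XOR p4 = F XOR T = T
p1 AND (p1 XOR p4) = F AND T = F
(p1 AND (p1 XOR p4)) AND p2 = F AND F = F
(p1 XOR (p4 XOR p1)) XOR ((p1 AND (p1 XOR p4)) AND p2) = T XOR F = T
((p4 XOR p2) XOR p4) XOR ((p1 XOR (p4 XOR p1)) XOR ((p1 AND (p1 XOR p4)) AND p2)) = F XOR T = T
p1 IFF (((p4 XOR p2) XOR p4) XOR ((p1 XOR (p4 XOR p1)) XOR ((p1 AND (p1 XOR p4)) AND p2))) = F IFF T = F
p2 IFF p4 = F IFF T = F
NOT (p2 IFF p4) = NOT F = T
NOT (p2 IFF p4) XOR p4 = T XOR T = F
(p1 IFF (((p4 XOR p2) XOR p4) XOR ((p1 XOR (p4 XOR p1)) XOR ((p1 AND (p1 XOR p4)) AND p2)))) IMPLIES (NOT (p2 IFF p4) XOR p4) = F IMPLIES F = T
p1 AND p4 = F AND T = F
(p1 AND p4) IFF p4 = F IFF T = F
((p1 IFF (((p4 XOR p2) XOR p4) XOR ((p1 XOR (p4 XOR p1)) XOR ((p1 AND (p1 XOR p4)) AND p2)))) IMPLIES (NOT (p2 IFF p4) XOR p4)) XOR ((p1 AND p4) IFF p4) = T XOR F = T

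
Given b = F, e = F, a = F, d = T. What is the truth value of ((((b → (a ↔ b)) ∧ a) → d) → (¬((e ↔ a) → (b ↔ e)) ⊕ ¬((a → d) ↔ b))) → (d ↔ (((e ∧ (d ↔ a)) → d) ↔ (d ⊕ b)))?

T

a ↔ b = F ↔ F = T
b → (a ↔ b) = F → T = T
(b → (a ↔ b)) ∧ a = T ∧ F = F
((b → (a ↔ b)) ∧ a) → d = F → T = T
e ↔ a = F ↔ F = T
b ↔ e = F ↔ F = T
(e ↔ a) → (b ↔ e) = T → T = T
¬((e ↔ a) → (b ↔ e)) = ¬T = F
a → d = F → T = T
(a → d) ↔ b = T ↔ F = F
¬((a → d) ↔ b) = ¬F = T
¬((e ↔ a) → (b ↔ e)) ⊕ ¬((a → d) ↔ b) = F ⊕ T = T
(((b → (a ↔ b)) ∧ a) → d) → (¬((e ↔ a) → (b ↔ e)) ⊕ ¬((a → d) ↔ b)) = T → T = T
d ↔ a = T ↔ F = F
e ∧ (d ↔ a) = F ∧ F = F
(e ∧ (d ↔ a)) → d = F → T = T
d ⊕ b = T ⊕ F = T
((e ∧ (d ↔ a)) → d) ↔ (d ⊕ b) = T ↔ T = T
d ↔ (((e ∧ (d ↔ a)) → d) ↔ (d ⊕ b)) = T ↔ T = T
((((b → (a ↔ b)) ∧ a) → d) → (¬((e ↔ a) → (b ↔ e)) ⊕ ¬((a → d) ↔ b))) → (d ↔ (((e ∧ (d ↔ a)) → d) ↔ (d ⊕ b))) = T → T = T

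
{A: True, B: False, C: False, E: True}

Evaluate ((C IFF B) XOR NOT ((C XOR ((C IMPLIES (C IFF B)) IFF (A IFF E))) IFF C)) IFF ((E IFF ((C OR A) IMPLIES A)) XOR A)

C IFF B = False IFF False = True
C IFF B = False IFF False = True
C IMPLIES (C IFF B) = False IMPLIES True = True
A IFF E = True IFF True = True
(C IMPLIES (C IFF B)) IFF (A IFF E) = True IFF True = True
C XOR ((C IMPLIES (C IFF B)) IFF (A IFF E)) = False XOR True = True
(C XOR ((C IMPLIES (C IFF B)) IFF (A IFF E))) IFF C = True IFF False = False
NOT ((C XOR ((C IMPLIES (C IFF B)) IFF (A IFF E))) IFF C) = NOT False = True
(C IFF B) XOR NOT ((C XOR ((C IMPLIES (C IFF B)) IFF (A IFF E))) IFF C) = True XOR True = False
C OR A = False OR True = True
(C OR A) IMPLIES A = True IMPLIES True = True
E IFF ((C OR A) IMPLIES A) = True IFF True = True
(E IFF ((C OR A) IMPLIES A)) XOR A = True XOR True = False
((C IFF B) XOR NOT ((C XOR ((C IMPLIES (C IFF B)) IFF (A IFF E))) IFF C)) IFF ((E IFF ((C OR A) IMPLIES A)) XOR A) = False IFF False = True

True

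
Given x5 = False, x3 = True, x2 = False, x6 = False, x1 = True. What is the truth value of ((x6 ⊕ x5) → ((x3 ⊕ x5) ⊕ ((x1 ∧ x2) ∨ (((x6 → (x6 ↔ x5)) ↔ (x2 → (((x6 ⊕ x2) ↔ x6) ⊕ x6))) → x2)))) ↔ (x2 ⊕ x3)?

Substituting x5=False, x3=True, x2=False, x6=False, x1=True:
x6 ⊕ x5 = False ⊕ False = False
x3 ⊕ x5 = True ⊕ False = True
x1 ∧ x2 = True ∧ False = False
x6 ↔ x5 = False ↔ False = True
x6 → (x6 ↔ x5) = False → True = True
x6 ⊕ x2 = False ⊕ False = False
(x6 ⊕ x2) ↔ x6 = False ↔ False = True
((x6 ⊕ x2) ↔ x6) ⊕ x6 = True ⊕ False = True
x2 → (((x6 ⊕ x2) ↔ x6) ⊕ x6) = False → True = True
(x6 → (x6 ↔ x5)) ↔ (x2 → (((x6 ⊕ x2) ↔ x6) ⊕ x6)) = True ↔ True = True
((x6 → (x6 ↔ x5)) ↔ (x2 → (((x6 ⊕ x2) ↔ x6) ⊕ x6))) → x2 = True → False = False
(x1 ∧ x2) ∨ (((x6 → (x6 ↔ x5)) ↔ (x2 → (((x6 ⊕ x2) ↔ x6) ⊕ x6))) → x2) = False ∨ False = False
(x3 ⊕ x5) ⊕ ((x1 ∧ x2) ∨ (((x6 → (x6 ↔ x5)) ↔ (x2 → (((x6 ⊕ x2) ↔ x6) ⊕ x6))) → x2)) = True ⊕ False = True
(x6 ⊕ x5) → ((x3 ⊕ x5) ⊕ ((x1 ∧ x2) ∨ (((x6 → (x6 ↔ x5)) ↔ (x2 → (((x6 ⊕ x2) ↔ x6) ⊕ x6))) → x2))) = False → True = True
x2 ⊕ x3 = False ⊕ True = True
((x6 ⊕ x5) → ((x3 ⊕ x5) ⊕ ((x1 ∧ x2) ∨ (((x6 → (x6 ↔ x5)) ↔ (x2 → (((x6 ⊕ x2) ↔ x6) ⊕ x6))) → x2)))) ↔ (x2 ⊕ x3) = True ↔ True = True

True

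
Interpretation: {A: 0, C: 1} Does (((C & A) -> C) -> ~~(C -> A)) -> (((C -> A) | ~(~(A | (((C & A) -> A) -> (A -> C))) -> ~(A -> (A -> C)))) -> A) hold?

1

C & A = 1 & 0 = 0
(C & A) -> C = 0 -> 1 = 1
C -> A = 1 -> 0 = 0
~(C -> A) = ~0 = 1
~~(C -> A) = ~1 = 0
((C & A) -> C) -> ~~(C -> A) = 1 -> 0 = 0
C -> A = 1 -> 0 = 0
C & A = 1 & 0 = 0
(C & A) -> A = 0 -> 0 = 1
A -> C = 0 -> 1 = 1
((C & A) -> A) -> (A -> C) = 1 -> 1 = 1
A | (((C & A) -> A) -> (A -> C)) = 0 | 1 = 1
~(A | (((C & A) -> A) -> (A -> C))) = ~1 = 0
A -> C = 0 -> 1 = 1
A -> (A -> C) = 0 -> 1 = 1
~(A -> (A -> C)) = ~1 = 0
~(A | (((C & A) -> A) -> (A -> C))) -> ~(A -> (A -> C)) = 0 -> 0 = 1
~(~(A | (((C & A) -> A) -> (A -> C))) -> ~(A -> (A -> C))) = ~1 = 0
(C -> A) | ~(~(A | (((C & A) -> A) -> (A -> C))) -> ~(A -> (A -> C))) = 0 | 0 = 0
((C -> A) | ~(~(A | (((C & A) -> A) -> (A -> C))) -> ~(A -> (A -> C)))) -> A = 0 -> 0 = 1
(((C & A) -> C) -> ~~(C -> A)) -> (((C -> A) | ~(~(A | (((C & A) -> A) -> (A -> C))) -> ~(A -> (A -> C)))) -> A) = 0 -> 1 = 1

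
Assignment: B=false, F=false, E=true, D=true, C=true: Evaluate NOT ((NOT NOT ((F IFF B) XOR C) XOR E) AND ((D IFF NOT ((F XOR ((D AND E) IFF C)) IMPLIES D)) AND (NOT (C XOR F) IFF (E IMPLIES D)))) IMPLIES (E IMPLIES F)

false

Substituting B=false, F=false, E=true, D=true, C=true:
F IFF B = false IFF false = true
(F IFF B) XOR C = true XOR true = false
NOT ((F IFF B) XOR C) = NOT false = true
NOT NOT ((F IFF B) XOR C) = NOT true = false
NOT NOT ((F IFF B) XOR C) XOR E = false XOR true = true
D AND E = true AND true = true
(D AND E) IFF C = true IFF true = true
F XOR ((D AND E) IFF C) = false XOR true = true
(F XOR ((D AND E) IFF C)) IMPLIES D = true IMPLIES true = true
NOT ((F XOR ((D AND E) IFF C)) IMPLIES D) = NOT true = false
D IFF NOT ((F XOR ((D AND E) IFF C)) IMPLIES D) = true IFF false = false
C XOR F = true XOR false = true
NOT (C XOR F) = NOT true = false
E IMPLIES D = true IMPLIES true = true
NOT (C XOR F) IFF (E IMPLIES D) = false IFF true = false
(D IFF NOT ((F XOR ((D AND E) IFF C)) IMPLIES D)) AND (NOT (C XOR F) IFF (E IMPLIES D)) = false AND false = false
(NOT NOT ((F IFF B) XOR C) XOR E) AND ((D IFF NOT ((F XOR ((D AND E) IFF C)) IMPLIES D)) AND (NOT (C XOR F) IFF (E IMPLIES D))) = true AND false = false
NOT ((NOT NOT ((F IFF B) XOR C) XOR E) AND ((D IFF NOT ((F XOR ((D AND E) IFF C)) IMPLIES D)) AND (NOT (C XOR F) IFF (E IMPLIES D)))) = NOT false = true
E IMPLIES F = true IMPLIES false = false
NOT ((NOT NOT ((F IFF B) XOR C) XOR E) AND ((D IFF NOT ((F XOR ((D AND E) IFF C)) IMPLIES D)) AND (NOT (C XOR F) IFF (E IMPLIES D)))) IMPLIES (E IMPLIES F) = true IMPLIES false = false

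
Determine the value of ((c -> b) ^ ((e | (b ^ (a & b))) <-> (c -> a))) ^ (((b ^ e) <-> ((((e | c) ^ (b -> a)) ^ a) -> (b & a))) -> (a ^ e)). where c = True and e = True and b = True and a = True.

True

c -> b = True -> True = True
a & b = True & True = True
b ^ (a & b) = True ^ True = False
e | (b ^ (a & b)) = True | False = True
c -> a = True -> True = True
(e | (b ^ (a & b))) <-> (c -> a) = True <-> True = True
(c -> b) ^ ((e | (b ^ (a & b))) <-> (c -> a)) = True ^ True = False
b ^ e = True ^ True = False
e | c = True | True = True
b -> a = True -> True = True
(e | c) ^ (b -> a) = True ^ True = False
((e | c) ^ (b -> a)) ^ a = False ^ True = True
b & a = True & True = True
(((e | c) ^ (b -> a)) ^ a) -> (b & a) = True -> True = True
(b ^ e) <-> ((((e | c) ^ (b -> a)) ^ a) -> (b & a)) = False <-> True = False
a ^ e = True ^ True = False
((b ^ e) <-> ((((e | c) ^ (b -> a)) ^ a) -> (b & a))) -> (a ^ e) = False -> False = True
((c -> b) ^ ((e | (b ^ (a & b))) <-> (c -> a))) ^ (((b ^ e) <-> ((((e | c) ^ (b -> a)) ^ a) -> (b & a))) -> (a ^ e)) = False ^ True = True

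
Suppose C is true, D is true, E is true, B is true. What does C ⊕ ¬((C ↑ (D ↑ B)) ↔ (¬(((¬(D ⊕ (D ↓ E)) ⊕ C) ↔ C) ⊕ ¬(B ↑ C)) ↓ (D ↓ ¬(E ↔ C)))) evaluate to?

Substituting C=T, D=T, E=T, B=T:
D ↑ B = T ↑ T = F
C ↑ (D ↑ B) = T ↑ F = T
D ↓ E = T ↓ T = F
D ⊕ (D ↓ E) = T ⊕ F = T
¬(D ⊕ (D ↓ E)) = ¬T = F
¬(D ⊕ (D ↓ E)) ⊕ C = F ⊕ T = T
(¬(D ⊕ (D ↓ E)) ⊕ C) ↔ C = T ↔ T = T
B ↑ C = T ↑ T = F
¬(B ↑ C) = ¬F = T
((¬(D ⊕ (D ↓ E)) ⊕ C) ↔ C) ⊕ ¬(B ↑ C) = T ⊕ T = F
¬(((¬(D ⊕ (D ↓ E)) ⊕ C) ↔ C) ⊕ ¬(B ↑ C)) = ¬F = T
E ↔ C = T ↔ T = T
¬(E ↔ C) = ¬T = F
D ↓ ¬(E ↔ C) = T ↓ F = F
¬(((¬(D ⊕ (D ↓ E)) ⊕ C) ↔ C) ⊕ ¬(B ↑ C)) ↓ (D ↓ ¬(E ↔ C)) = T ↓ F = F
(C ↑ (D ↑ B)) ↔ (¬(((¬(D ⊕ (D ↓ E)) ⊕ C) ↔ C) ⊕ ¬(B ↑ C)) ↓ (D ↓ ¬(E ↔ C))) = T ↔ F = F
¬((C ↑ (D ↑ B)) ↔ (¬(((¬(D ⊕ (D ↓ E)) ⊕ C) ↔ C) ⊕ ¬(B ↑ C)) ↓ (D ↓ ¬(E ↔ C)))) = ¬F = T
C ⊕ ¬((C ↑ (D ↑ B)) ↔ (¬(((¬(D ⊕ (D ↓ E)) ⊕ C) ↔ C) ⊕ ¬(B ↑ C)) ↓ (D ↓ ¬(E ↔ C)))) = T ⊕ T = F

F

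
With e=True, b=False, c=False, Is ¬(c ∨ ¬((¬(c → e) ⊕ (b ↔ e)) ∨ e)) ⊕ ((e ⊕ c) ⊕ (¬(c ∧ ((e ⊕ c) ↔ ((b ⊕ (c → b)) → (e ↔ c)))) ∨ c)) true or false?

c → e = False → True = True
¬(c → e) = ¬True = False
b ↔ e = False ↔ True = False
¬(c → e) ⊕ (b ↔ e) = False ⊕ False = False
(¬(c → e) ⊕ (b ↔ e)) ∨ e = False ∨ True = True
¬((¬(c → e) ⊕ (b ↔ e)) ∨ e) = ¬True = False
c ∨ ¬((¬(c → e) ⊕ (b ↔ e)) ∨ e) = False ∨ False = False
¬(c ∨ ¬((¬(c → e) ⊕ (b ↔ e)) ∨ e)) = ¬False = True
e ⊕ c = True ⊕ False = True
e ⊕ c = True ⊕ False = True
c → b = False → False = True
b ⊕ (c → b) = False ⊕ True = True
e ↔ c = True ↔ False = False
(b ⊕ (c → b)) → (e ↔ c) = True → False = False
(e ⊕ c) ↔ ((b ⊕ (c → b)) → (e ↔ c)) = True ↔ False = False
c ∧ ((e ⊕ c) ↔ ((b ⊕ (c → b)) → (e ↔ c))) = False ∧ False = False
¬(c ∧ ((e ⊕ c) ↔ ((b ⊕ (c → b)) → (e ↔ c)))) = ¬False = True
¬(c ∧ ((e ⊕ c) ↔ ((b ⊕ (c → b)) → (e ↔ c)))) ∨ c = True ∨ False = True
(e ⊕ c) ⊕ (¬(c ∧ ((e ⊕ c) ↔ ((b ⊕ (c → b)) → (e ↔ c)))) ∨ c) = True ⊕ True = False
¬(c ∨ ¬((¬(c → e) ⊕ (b ↔ e)) ∨ e)) ⊕ ((e ⊕ c) ⊕ (¬(c ∧ ((e ⊕ c) ↔ ((b ⊕ (c → b)) → (e ↔ c)))) ∨ c)) = True ⊕ False = True

True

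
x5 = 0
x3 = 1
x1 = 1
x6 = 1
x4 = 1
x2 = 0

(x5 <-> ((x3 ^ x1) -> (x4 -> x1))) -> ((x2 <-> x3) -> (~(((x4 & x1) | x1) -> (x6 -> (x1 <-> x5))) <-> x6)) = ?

1

x3 ^ x1 = 1 ^ 1 = 0
x4 -> x1 = 1 -> 1 = 1
(x3 ^ x1) -> (x4 -> x1) = 0 -> 1 = 1
x5 <-> ((x3 ^ x1) -> (x4 -> x1)) = 0 <-> 1 = 0
x2 <-> x3 = 0 <-> 1 = 0
x4 & x1 = 1 & 1 = 1
(x4 & x1) | x1 = 1 | 1 = 1
x1 <-> x5 = 1 <-> 0 = 0
x6 -> (x1 <-> x5) = 1 -> 0 = 0
((x4 & x1) | x1) -> (x6 -> (x1 <-> x5)) = 1 -> 0 = 0
~(((x4 & x1) | x1) -> (x6 -> (x1 <-> x5))) = ~0 = 1
~(((x4 & x1) | x1) -> (x6 -> (x1 <-> x5))) <-> x6 = 1 <-> 1 = 1
(x2 <-> x3) -> (~(((x4 & x1) | x1) -> (x6 -> (x1 <-> x5))) <-> x6) = 0 -> 1 = 1
(x5 <-> ((x3 ^ x1) -> (x4 -> x1))) -> ((x2 <-> x3) -> (~(((x4 & x1) | x1) -> (x6 -> (x1 <-> x5))) <-> x6)) = 0 -> 1 = 1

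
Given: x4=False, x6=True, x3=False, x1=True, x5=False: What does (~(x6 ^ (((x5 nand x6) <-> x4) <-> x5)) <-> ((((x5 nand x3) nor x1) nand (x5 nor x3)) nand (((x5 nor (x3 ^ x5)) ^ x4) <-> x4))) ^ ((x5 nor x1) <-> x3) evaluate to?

Substituting x4=False, x6=True, x3=False, x1=True, x5=False:
x5 nand x6 = False nand True = True
(x5 nand x6) <-> x4 = True <-> False = False
((x5 nand x6) <-> x4) <-> x5 = False <-> False = True
x6 ^ (((x5 nand x6) <-> x4) <-> x5) = True ^ True = False
~(x6 ^ (((x5 nand x6) <-> x4) <-> x5)) = ~False = True
x5 nand x3 = False nand False = True
(x5 nand x3) nor x1 = True nor True = False
x5 nor x3 = False nor False = True
((x5 nand x3) nor x1) nand (x5 nor x3) = False nand True = True
x3 ^ x5 = False ^ False = False
x5 nor (x3 ^ x5) = False nor False = True
(x5 nor (x3 ^ x5)) ^ x4 = True ^ False = True
((x5 nor (x3 ^ x5)) ^ x4) <-> x4 = True <-> False = False
(((x5 nand x3) nor x1) nand (x5 nor x3)) nand (((x5 nor (x3 ^ x5)) ^ x4) <-> x4) = True nand False = True
~(x6 ^ (((x5 nand x6) <-> x4) <-> x5)) <-> ((((x5 nand x3) nor x1) nand (x5 nor x3)) nand (((x5 nor (x3 ^ x5)) ^ x4) <-> x4)) = True <-> True = True
x5 nor x1 = False nor True = False
(x5 nor x1) <-> x3 = False <-> False = True
(~(x6 ^ (((x5 nand x6) <-> x4) <-> x5)) <-> ((((x5 nand x3) nor x1) nand (x5 nor x3)) nand (((x5 nor (x3 ^ x5)) ^ x4) <-> x4))) ^ ((x5 nor x1) <-> x3) = True ^ True = False

False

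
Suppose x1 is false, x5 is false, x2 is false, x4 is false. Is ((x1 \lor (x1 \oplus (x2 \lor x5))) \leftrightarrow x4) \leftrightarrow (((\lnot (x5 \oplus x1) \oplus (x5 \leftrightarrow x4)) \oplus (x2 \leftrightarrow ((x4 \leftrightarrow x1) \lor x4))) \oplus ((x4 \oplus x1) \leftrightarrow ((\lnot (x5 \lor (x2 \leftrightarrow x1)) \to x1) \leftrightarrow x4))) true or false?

T

x2 \lor x5 = F \lor F = F
x1 \oplus (x2 \lor x5) = F \oplus F = F
x1 \lor (x1 \oplus (x2 \lor x5)) = F \lor F = F
(x1 \lor (x1 \oplus (x2 \lor x5))) \leftrightarrow x4 = F \leftrightarrow F = T
x5 \oplus x1 = F \oplus F = F
\lnot (x5 \oplus x1) = \lnot F = T
x5 \leftrightarrow x4 = F \leftrightarrow F = T
\lnot (x5 \oplus x1) \oplus (x5 \leftrightarrow x4) = T \oplus T = F
x4 \leftrightarrow x1 = F \leftrightarrow F = T
(x4 \leftrightarrow x1) \lor x4 = T \lor F = T
x2 \leftrightarrow ((x4 \leftrightarrow x1) \lor x4) = F \leftrightarrow T = F
(\lnot (x5 \oplus x1) \oplus (x5 \leftrightarrow x4)) \oplus (x2 \leftrightarrow ((x4 \leftrightarrow x1) \lor x4)) = F \oplus F = F
x4 \oplus x1 = F \oplus F = F
x2 \leftrightarrow x1 = F \leftrightarrow F = T
x5 \lor (x2 \leftrightarrow x1) = F \lor T = T
\lnot (x5 \lor (x2 \leftrightarrow x1)) = \lnot T = F
\lnot (x5 \lor (x2 \leftrightarrow x1)) \to x1 = F \to F = T
(\lnot (x5 \lor (x2 \leftrightarrow x1)) \to x1) \leftrightarrow x4 = T \leftrightarrow F = F
(x4 \oplus x1) \leftrightarrow ((\lnot (x5 \lor (x2 \leftrightarrow x1)) \to x1) \leftrightarrow x4) = F \leftrightarrow F = T
((\lnot (x5 \oplus x1) \oplus (x5 \leftrightarrow x4)) \oplus (x2 \leftrightarrow ((x4 \leftrightarrow x1) \lor x4))) \oplus ((x4 \oplus x1) \leftrightarrow ((\lnot (x5 \lor (x2 \leftrightarrow x1)) \to x1) \leftrightarrow x4)) = F \oplus T = T
((x1 \lor (x1 \oplus (x2 \lor x5))) \leftrightarrow x4) \leftrightarrow (((\lnot (x5 \oplus x1) \oplus (x5 \leftrightarrow x4)) \oplus (x2 \leftrightarrow ((x4 \leftrightarrow x1) \lor x4))) \oplus ((x4 \oplus x1) \leftrightarrow ((\lnot (x5 \lor (x2 \leftrightarrow x1)) \to x1) \leftrightarrow x4))) = T \leftrightarrow T = T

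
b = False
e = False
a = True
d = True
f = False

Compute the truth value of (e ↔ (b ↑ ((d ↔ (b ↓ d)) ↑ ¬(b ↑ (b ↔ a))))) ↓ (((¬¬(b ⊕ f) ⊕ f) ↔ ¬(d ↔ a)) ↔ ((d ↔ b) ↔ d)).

Substituting b=False, e=False, a=True, d=True, f=False:
b ↓ d = False ↓ True = False
d ↔ (b ↓ d) = True ↔ False = False
b ↔ a = False ↔ True = False
b ↑ (b ↔ a) = False ↑ False = True
¬(b ↑ (b ↔ a)) = ¬True = False
(d ↔ (b ↓ d)) ↑ ¬(b ↑ (b ↔ a)) = False ↑ False = True
b ↑ ((d ↔ (b ↓ d)) ↑ ¬(b ↑ (b ↔ a))) = False ↑ True = True
e ↔ (b ↑ ((d ↔ (b ↓ d)) ↑ ¬(b ↑ (b ↔ a)))) = False ↔ True = False
b ⊕ f = False ⊕ False = False
¬(b ⊕ f) = ¬False = True
¬¬(b ⊕ f) = ¬True = False
¬¬(b ⊕ f) ⊕ f = False ⊕ False = False
d ↔ a = True ↔ True = True
¬(d ↔ a) = ¬True = False
(¬¬(b ⊕ f) ⊕ f) ↔ ¬(d ↔ a) = False ↔ False = True
d ↔ b = True ↔ False = False
(d ↔ b) ↔ d = False ↔ True = False
((¬¬(b ⊕ f) ⊕ f) ↔ ¬(d ↔ a)) ↔ ((d ↔ b) ↔ d) = True ↔ False = False
(e ↔ (b ↑ ((d ↔ (b ↓ d)) ↑ ¬(b ↑ (b ↔ a))))) ↓ (((¬¬(b ⊕ f) ⊕ f) ↔ ¬(d ↔ a)) ↔ ((d ↔ b) ↔ d)) = False ↓ False = True

True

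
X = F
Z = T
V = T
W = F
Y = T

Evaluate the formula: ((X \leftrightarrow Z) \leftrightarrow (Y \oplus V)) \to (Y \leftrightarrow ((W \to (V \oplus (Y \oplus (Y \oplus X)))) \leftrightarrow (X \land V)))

F

Substituting X=F, Z=T, V=T, W=F, Y=T:
X \leftrightarrow Z = F \leftrightarrow T = F
Y \oplus V = T \oplus T = F
(X \leftrightarrow Z) \leftrightarrow (Y \oplus V) = F \leftrightarrow F = T
Y \oplus X = T \oplus F = T
Y \oplus (Y \oplus X) = T \oplus T = F
V \oplus (Y \oplus (Y \oplus X)) = T \oplus F = T
W \to (V \oplus (Y \oplus (Y \oplus X))) = F \to T = T
X \land V = F \land T = F
(W \to (V \oplus (Y \oplus (Y \oplus X)))) \leftrightarrow (X \land V) = T \leftrightarrow F = F
Y \leftrightarrow ((W \to (V \oplus (Y \oplus (Y \oplus X)))) \leftrightarrow (X \land V)) = T \leftrightarrow F = F
((X \leftrightarrow Z) \leftrightarrow (Y \oplus V)) \to (Y \leftrightarrow ((W \to (V \oplus (Y \oplus (Y \oplus X)))) \leftrightarrow (X \land V))) = T \to F = F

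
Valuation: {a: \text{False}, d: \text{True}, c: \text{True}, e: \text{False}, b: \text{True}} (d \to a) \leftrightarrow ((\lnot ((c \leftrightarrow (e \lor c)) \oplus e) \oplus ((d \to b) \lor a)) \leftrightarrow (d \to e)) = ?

\text{True}

d \to a = \text{True} \to \text{False} = \text{False}
e \lor c = \text{False} \lor \text{True} = \text{True}
c \leftrightarrow (e \lor c) = \text{True} \leftrightarrow \text{True} = \text{True}
(c \leftrightarrow (e \lor c)) \oplus e = \text{True} \oplus \text{False} = \text{True}
\lnot ((c \leftrightarrow (e \lor c)) \oplus e) = \lnot \text{True} = \text{False}
d \to b = \text{True} \to \text{True} = \text{True}
(d \to b) \lor a = \text{True} \lor \text{False} = \text{True}
\lnot ((c \leftrightarrow (e \lor c)) \oplus e) \oplus ((d \to b) \lor a) = \text{False} \oplus \text{True} = \text{True}
d \to e = \text{True} \to \text{False} = \text{False}
(\lnot ((c \leftrightarrow (e \lor c)) \oplus e) \oplus ((d \to b) \lor a)) \leftrightarrow (d \to e) = \text{True} \leftrightarrow \text{False} = \text{False}
(d \to a) \leftrightarrow ((\lnot ((c \leftrightarrow (e \lor c)) \oplus e) \oplus ((d \to b) \lor a)) \leftrightarrow (d \to e)) = \text{False} \leftrightarrow \text{False} = \text{True}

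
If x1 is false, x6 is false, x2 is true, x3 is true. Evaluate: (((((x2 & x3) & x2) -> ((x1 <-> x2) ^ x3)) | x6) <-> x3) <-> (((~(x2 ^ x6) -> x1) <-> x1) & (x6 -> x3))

x2 & x3 = True & True = True
(x2 & x3) & x2 = True & True = True
x1 <-> x2 = False <-> True = False
(x1 <-> x2) ^ x3 = False ^ True = True
((x2 & x3) & x2) -> ((x1 <-> x2) ^ x3) = True -> True = True
(((x2 & x3) & x2) -> ((x1 <-> x2) ^ x3)) | x6 = True | False = True
((((x2 & x3) & x2) -> ((x1 <-> x2) ^ x3)) | x6) <-> x3 = True <-> True = True
x2 ^ x6 = True ^ False = True
~(x2 ^ x6) = ~True = False
~(x2 ^ x6) -> x1 = False -> False = True
(~(x2 ^ x6) -> x1) <-> x1 = True <-> False = False
x6 -> x3 = False -> True = True
((~(x2 ^ x6) -> x1) <-> x1) & (x6 -> x3) = False & True = False
(((((x2 & x3) & x2) -> ((x1 <-> x2) ^ x3)) | x6) <-> x3) <-> (((~(x2 ^ x6) -> x1) <-> x1) & (x6 -> x3)) = True <-> False = False

False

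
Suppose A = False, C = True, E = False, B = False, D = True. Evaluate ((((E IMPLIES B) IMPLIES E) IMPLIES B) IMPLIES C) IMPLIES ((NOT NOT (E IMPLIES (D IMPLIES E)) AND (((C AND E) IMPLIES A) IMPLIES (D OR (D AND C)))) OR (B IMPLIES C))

E IMPLIES B = False IMPLIES False = True
(E IMPLIES B) IMPLIES E = True IMPLIES False = False
((E IMPLIES B) IMPLIES E) IMPLIES B = False IMPLIES False = True
(((E IMPLIES B) IMPLIES E) IMPLIES B) IMPLIES C = True IMPLIES True = True
D IMPLIES E = True IMPLIES False = False
E IMPLIES (D IMPLIES E) = False IMPLIES False = True
NOT (E IMPLIES (D IMPLIES E)) = NOT True = False
NOT NOT (E IMPLIES (D IMPLIES E)) = NOT False = True
C AND E = True AND False = False
(C AND E) IMPLIES A = False IMPLIES False = True
D AND C = True AND True = True
D OR (D AND C) = True OR True = True
((C AND E) IMPLIES A) IMPLIES (D OR (D AND C)) = True IMPLIES True = True
NOT NOT (E IMPLIES (D IMPLIES E)) AND (((C AND E) IMPLIES A) IMPLIES (D OR (D AND C))) = True AND True = True
B IMPLIES C = False IMPLIES True = True
(NOT NOT (E IMPLIES (D IMPLIES E)) AND (((C AND E) IMPLIES A) IMPLIES (D OR (D AND C)))) OR (B IMPLIES C) = True OR True = True
((((E IMPLIES B) IMPLIES E) IMPLIES B) IMPLIES C) IMPLIES ((NOT NOT (E IMPLIES (D IMPLIES E)) AND (((C AND E) IMPLIES A) IMPLIES (D OR (D AND C)))) OR (B IMPLIES C)) = True IMPLIES True = True

True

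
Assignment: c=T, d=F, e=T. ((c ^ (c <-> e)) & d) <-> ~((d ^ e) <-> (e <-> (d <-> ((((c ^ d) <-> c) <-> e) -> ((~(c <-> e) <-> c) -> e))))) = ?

F

c <-> e = T <-> T = T
c ^ (c <-> e) = T ^ T = F
(c ^ (c <-> e)) & d = F & F = F
d ^ e = F ^ T = T
c ^ d = T ^ F = T
(c ^ d) <-> c = T <-> T = T
((c ^ d) <-> c) <-> e = T <-> T = T
c <-> e = T <-> T = T
~(c <-> e) = ~T = F
~(c <-> e) <-> c = F <-> T = F
(~(c <-> e) <-> c) -> e = F -> T = T
(((c ^ d) <-> c) <-> e) -> ((~(c <-> e) <-> c) -> e) = T -> T = T
d <-> ((((c ^ d) <-> c) <-> e) -> ((~(c <-> e) <-> c) -> e)) = F <-> T = F
e <-> (d <-> ((((c ^ d) <-> c) <-> e) -> ((~(c <-> e) <-> c) -> e))) = T <-> F = F
(d ^ e) <-> (e <-> (d <-> ((((c ^ d) <-> c) <-> e) -> ((~(c <-> e) <-> c) -> e)))) = T <-> F = F
~((d ^ e) <-> (e <-> (d <-> ((((c ^ d) <-> c) <-> e) -> ((~(c <-> e) <-> c) -> e))))) = ~F = T
((c ^ (c <-> e)) & d) <-> ~((d ^ e) <-> (e <-> (d <-> ((((c ^ d) <-> c) <-> e) -> ((~(c <-> e) <-> c) -> e))))) = F <-> T = F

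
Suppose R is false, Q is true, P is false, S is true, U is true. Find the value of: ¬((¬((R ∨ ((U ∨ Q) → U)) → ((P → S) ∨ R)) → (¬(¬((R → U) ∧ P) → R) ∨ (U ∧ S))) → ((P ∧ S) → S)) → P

Substituting R=F, Q=T, P=F, S=T, U=T:
U ∨ Q = T ∨ T = T
(U ∨ Q) → U = T → T = T
R ∨ ((U ∨ Q) → U) = F ∨ T = T
P → S = F → T = T
(P → S) ∨ R = T ∨ F = T
(R ∨ ((U ∨ Q) → U)) → ((P → S) ∨ R) = T → T = T
¬((R ∨ ((U ∨ Q) → U)) → ((P → S) ∨ R)) = ¬T = F
R → U = F → T = T
(R → U) ∧ P = T ∧ F = F
¬((R → U) ∧ P) = ¬F = T
¬((R → U) ∧ P) → R = T → F = F
¬(¬((R → U) ∧ P) → R) = ¬F = T
U ∧ S = T ∧ T = T
¬(¬((R → U) ∧ P) → R) ∨ (U ∧ S) = T ∨ T = T
¬((R ∨ ((U ∨ Q) → U)) → ((P → S) ∨ R)) → (¬(¬((R → U) ∧ P) → R) ∨ (U ∧ S)) = F → T = T
P ∧ S = F ∧ T = F
(P ∧ S) → S = F → T = T
(¬((R ∨ ((U ∨ Q) → U)) → ((P → S) ∨ R)) → (¬(¬((R → U) ∧ P) → R) ∨ (U ∧ S))) → ((P ∧ S) → S) = T → T = T
¬((¬((R ∨ ((U ∨ Q) → U)) → ((P → S) ∨ R)) → (¬(¬((R → U) ∧ P) → R) ∨ (U ∧ S))) → ((P ∧ S) → S)) = ¬T = F
¬((¬((R ∨ ((U ∨ Q) → U)) → ((P → S) ∨ R)) → (¬(¬((R → U) ∧ P) → R) ∨ (U ∧ S))) → ((P ∧ S) → S)) → P = F → F = T

T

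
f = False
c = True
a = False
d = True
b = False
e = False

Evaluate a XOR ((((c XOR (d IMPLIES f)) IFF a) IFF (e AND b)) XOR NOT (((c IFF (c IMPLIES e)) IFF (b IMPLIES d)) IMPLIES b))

True

d IMPLIES f = True IMPLIES False = False
c XOR (d IMPLIES f) = True XOR False = True
(c XOR (d IMPLIES f)) IFF a = True IFF False = False
e AND b = False AND False = False
((c XOR (d IMPLIES f)) IFF a) IFF (e AND b) = False IFF False = True
c IMPLIES e = True IMPLIES False = False
c IFF (c IMPLIES e) = True IFF False = False
b IMPLIES d = False IMPLIES True = True
(c IFF (c IMPLIES e)) IFF (b IMPLIES d) = False IFF True = False
((c IFF (c IMPLIES e)) IFF (b IMPLIES d)) IMPLIES b = False IMPLIES False = True
NOT (((c IFF (c IMPLIES e)) IFF (b IMPLIES d)) IMPLIES b) = NOT True = False
(((c XOR (d IMPLIES f)) IFF a) IFF (e AND b)) XOR NOT (((c IFF (c IMPLIES e)) IFF (b IMPLIES d)) IMPLIES b) = True XOR False = True
a XOR ((((c XOR (d IMPLIES f)) IFF a) IFF (e AND b)) XOR NOT (((c IFF (c IMPLIES e)) IFF (b IMPLIES d)) IMPLIES b)) = False XOR True = True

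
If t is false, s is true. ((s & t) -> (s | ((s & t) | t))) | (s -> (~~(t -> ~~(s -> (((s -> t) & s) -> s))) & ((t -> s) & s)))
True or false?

s & t = 1 & 0 = 0
s & t = 1 & 0 = 0
(s & t) | t = 0 | 0 = 0
s | ((s & t) | t) = 1 | 0 = 1
(s & t) -> (s | ((s & t) | t)) = 0 -> 1 = 1
s -> t = 1 -> 0 = 0
(s -> t) & s = 0 & 1 = 0
((s -> t) & s) -> s = 0 -> 1 = 1
s -> (((s -> t) & s) -> s) = 1 -> 1 = 1
~(s -> (((s -> t) & s) -> s)) = ~1 = 0
~~(s -> (((s -> t) & s) -> s)) = ~0 = 1
t -> ~~(s -> (((s -> t) & s) -> s)) = 0 -> 1 = 1
~(t -> ~~(s -> (((s -> t) & s) -> s))) = ~1 = 0
~~(t -> ~~(s -> (((s -> t) & s) -> s))) = ~0 = 1
t -> s = 0 -> 1 = 1
(t -> s) & s = 1 & 1 = 1
~~(t -> ~~(s -> (((s -> t) & s) -> s))) & ((t -> s) & s) = 1 & 1 = 1
s -> (~~(t -> ~~(s -> (((s -> t) & s) -> s))) & ((t -> s) & s)) = 1 -> 1 = 1
((s & t) -> (s | ((s & t) | t))) | (s -> (~~(t -> ~~(s -> (((s -> t) & s) -> s))) & ((t -> s) & s))) = 1 | 1 = 1

1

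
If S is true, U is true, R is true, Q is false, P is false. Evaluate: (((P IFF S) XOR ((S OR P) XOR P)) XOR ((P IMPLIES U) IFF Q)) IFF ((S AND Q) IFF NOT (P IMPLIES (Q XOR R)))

P IFF S = F IFF T = F
S OR P = T OR F = T
(S OR P) XOR P = T XOR F = T
(P IFF S) XOR ((S OR P) XOR P) = F XOR T = T
P IMPLIES U = F IMPLIES T = T
(P IMPLIES U) IFF Q = T IFF F = F
((P IFF S) XOR ((S OR P) XOR P)) XOR ((P IMPLIES U) IFF Q) = T XOR F = T
S AND Q = T AND F = F
Q XOR R = F XOR T = T
P IMPLIES (Q XOR R) = F IMPLIES T = T
NOT (P IMPLIES (Q XOR R)) = NOT T = F
(S AND Q) IFF NOT (P IMPLIES (Q XOR R)) = F IFF F = T
(((P IFF S) XOR ((S OR P) XOR P)) XOR ((P IMPLIES U) IFF Q)) IFF ((S AND Q) IFF NOT (P IMPLIES (Q XOR R))) = T IFF T = T

T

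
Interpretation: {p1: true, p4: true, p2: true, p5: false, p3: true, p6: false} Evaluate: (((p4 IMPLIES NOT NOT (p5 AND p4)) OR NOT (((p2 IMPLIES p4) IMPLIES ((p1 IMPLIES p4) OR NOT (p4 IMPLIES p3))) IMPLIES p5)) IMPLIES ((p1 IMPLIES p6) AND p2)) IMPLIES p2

true

p5 AND p4 = false AND true = false
NOT (p5 AND p4) = NOT false = true
NOT NOT (p5 AND p4) = NOT true = false
p4 IMPLIES NOT NOT (p5 AND p4) = true IMPLIES false = false
p2 IMPLIES p4 = true IMPLIES true = true
p1 IMPLIES p4 = true IMPLIES true = true
p4 IMPLIES p3 = true IMPLIES true = true
NOT (p4 IMPLIES p3) = NOT true = false
(p1 IMPLIES p4) OR NOT (p4 IMPLIES p3) = true OR false = true
(p2 IMPLIES p4) IMPLIES ((p1 IMPLIES p4) OR NOT (p4 IMPLIES p3)) = true IMPLIES true = true
((p2 IMPLIES p4) IMPLIES ((p1 IMPLIES p4) OR NOT (p4 IMPLIES p3))) IMPLIES p5 = true IMPLIES false = false
NOT (((p2 IMPLIES p4) IMPLIES ((p1 IMPLIES p4) OR NOT (p4 IMPLIES p3))) IMPLIES p5) = NOT false = true
(p4 IMPLIES NOT NOT (p5 AND p4)) OR NOT (((p2 IMPLIES p4) IMPLIES ((p1 IMPLIES p4) OR NOT (p4 IMPLIES p3))) IMPLIES p5) = false OR true = true
p1 IMPLIES p6 = true IMPLIES false = false
(p1 IMPLIES p6) AND p2 = false AND true = false
((p4 IMPLIES NOT NOT (p5 AND p4)) OR NOT (((p2 IMPLIES p4) IMPLIES ((p1 IMPLIES p4) OR NOT (p4 IMPLIES p3))) IMPLIES p5)) IMPLIES ((p1 IMPLIES p6) AND p2) = true IMPLIES false = false
(((p4 IMPLIES NOT NOT (p5 AND p4)) OR NOT (((p2 IMPLIES p4) IMPLIES ((p1 IMPLIES p4) OR NOT (p4 IMPLIES p3))) IMPLIES p5)) IMPLIES ((p1 IMPLIES p6) AND p2)) IMPLIES p2 = false IMPLIES true = true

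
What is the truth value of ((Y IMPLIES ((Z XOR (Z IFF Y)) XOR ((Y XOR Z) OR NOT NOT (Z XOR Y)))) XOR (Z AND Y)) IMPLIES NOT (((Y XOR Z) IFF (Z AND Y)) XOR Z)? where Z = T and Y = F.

F

Z IFF Y = T IFF F = F
Z XOR (Z IFF Y) = T XOR F = T
Y XOR Z = F XOR T = T
Z XOR Y = T XOR F = T
NOT (Z XOR Y) = NOT T = F
NOT NOT (Z XOR Y) = NOT F = T
(Y XOR Z) OR NOT NOT (Z XOR Y) = T OR T = T
(Z XOR (Z IFF Y)) XOR ((Y XOR Z) OR NOT NOT (Z XOR Y)) = T XOR T = F
Y IMPLIES ((Z XOR (Z IFF Y)) XOR ((Y XOR Z) OR NOT NOT (Z XOR Y))) = F IMPLIES F = T
Z AND Y = T AND F = F
(Y IMPLIES ((Z XOR (Z IFF Y)) XOR ((Y XOR Z) OR NOT NOT (Z XOR Y)))) XOR (Z AND Y) = T XOR F = T
Y XOR Z = F XOR T = T
Z AND Y = T AND F = F
(Y XOR Z) IFF (Z AND Y) = T IFF F = F
((Y XOR Z) IFF (Z AND Y)) XOR Z = F XOR T = T
NOT (((Y XOR Z) IFF (Z AND Y)) XOR Z) = NOT T = F
((Y IMPLIES ((Z XOR (Z IFF Y)) XOR ((Y XOR Z) OR NOT NOT (Z XOR Y)))) XOR (Z AND Y)) IMPLIES NOT (((Y XOR Z) IFF (Z AND Y)) XOR Z) = T IMPLIES F = F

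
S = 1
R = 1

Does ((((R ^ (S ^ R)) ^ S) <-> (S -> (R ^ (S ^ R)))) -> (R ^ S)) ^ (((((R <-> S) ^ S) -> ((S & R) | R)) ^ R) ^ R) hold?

S ^ R = 1 ^ 1 = 0
R ^ (S ^ R) = 1 ^ 0 = 1
(R ^ (S ^ R)) ^ S = 1 ^ 1 = 0
S ^ R = 1 ^ 1 = 0
R ^ (S ^ R) = 1 ^ 0 = 1
S -> (R ^ (S ^ R)) = 1 -> 1 = 1
((R ^ (S ^ R)) ^ S) <-> (S -> (R ^ (S ^ R))) = 0 <-> 1 = 0
R ^ S = 1 ^ 1 = 0
(((R ^ (S ^ R)) ^ S) <-> (S -> (R ^ (S ^ R)))) -> (R ^ S) = 0 -> 0 = 1
R <-> S = 1 <-> 1 = 1
(R <-> S) ^ S = 1 ^ 1 = 0
S & R = 1 & 1 = 1
(S & R) | R = 1 | 1 = 1
((R <-> S) ^ S) -> ((S & R) | R) = 0 -> 1 = 1
(((R <-> S) ^ S) -> ((S & R) | R)) ^ R = 1 ^ 1 = 0
((((R <-> S) ^ S) -> ((S & R) | R)) ^ R) ^ R = 0 ^ 1 = 1
((((R ^ (S ^ R)) ^ S) <-> (S -> (R ^ (S ^ R)))) -> (R ^ S)) ^ (((((R <-> S) ^ S) -> ((S & R) | R)) ^ R) ^ R) = 1 ^ 1 = 0

0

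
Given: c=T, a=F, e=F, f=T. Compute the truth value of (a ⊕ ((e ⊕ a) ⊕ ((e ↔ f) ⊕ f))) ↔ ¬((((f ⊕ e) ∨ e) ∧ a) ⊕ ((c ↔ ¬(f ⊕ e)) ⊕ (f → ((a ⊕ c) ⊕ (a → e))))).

T

Substituting c=T, a=F, e=F, f=T:
e ⊕ a = F ⊕ F = F
e ↔ f = F ↔ T = F
(e ↔ f) ⊕ f = F ⊕ T = T
(e ⊕ a) ⊕ ((e ↔ f) ⊕ f) = F ⊕ T = T
a ⊕ ((e ⊕ a) ⊕ ((e ↔ f) ⊕ f)) = F ⊕ T = T
f ⊕ e = T ⊕ F = T
(f ⊕ e) ∨ e = T ∨ F = T
((f ⊕ e) ∨ e) ∧ a = T ∧ F = F
f ⊕ e = T ⊕ F = T
¬(f ⊕ e) = ¬T = F
c ↔ ¬(f ⊕ e) = T ↔ F = F
a ⊕ c = F ⊕ T = T
a → e = F → F = T
(a ⊕ c) ⊕ (a → e) = T ⊕ T = F
f → ((a ⊕ c) ⊕ (a → e)) = T → F = F
(c ↔ ¬(f ⊕ e)) ⊕ (f → ((a ⊕ c) ⊕ (a → e))) = F ⊕ F = F
(((f ⊕ e) ∨ e) ∧ a) ⊕ ((c ↔ ¬(f ⊕ e)) ⊕ (f → ((a ⊕ c) ⊕ (a → e)))) = F ⊕ F = F
¬((((f ⊕ e) ∨ e) ∧ a) ⊕ ((c ↔ ¬(f ⊕ e)) ⊕ (f → ((a ⊕ c) ⊕ (a → e))))) = ¬F = T
(a ⊕ ((e ⊕ a) ⊕ ((e ↔ f) ⊕ f))) ↔ ¬((((f ⊕ e) ∨ e) ∧ a) ⊕ ((c ↔ ¬(f ⊕ e)) ⊕ (f → ((a ⊕ c) ⊕ (a → e))))) = T ↔ T = T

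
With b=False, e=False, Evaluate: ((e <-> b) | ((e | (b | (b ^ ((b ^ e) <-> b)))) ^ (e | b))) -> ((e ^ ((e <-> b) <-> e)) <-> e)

e <-> b = False <-> False = True
b ^ e = False ^ False = False
(b ^ e) <-> b = False <-> False = True
b ^ ((b ^ e) <-> b) = False ^ True = True
b | (b ^ ((b ^ e) <-> b)) = False | True = True
e | (b | (b ^ ((b ^ e) <-> b))) = False | True = True
e | b = False | False = False
(e | (b | (b ^ ((b ^ e) <-> b)))) ^ (e | b) = True ^ False = True
(e <-> b) | ((e | (b | (b ^ ((b ^ e) <-> b)))) ^ (e | b)) = True | True = True
e <-> b = False <-> False = True
(e <-> b) <-> e = True <-> False = False
e ^ ((e <-> b) <-> e) = False ^ False = False
(e ^ ((e <-> b) <-> e)) <-> e = False <-> False = True
((e <-> b) | ((e | (b | (b ^ ((b ^ e) <-> b)))) ^ (e | b))) -> ((e ^ ((e <-> b) <-> e)) <-> e) = True -> True = True

True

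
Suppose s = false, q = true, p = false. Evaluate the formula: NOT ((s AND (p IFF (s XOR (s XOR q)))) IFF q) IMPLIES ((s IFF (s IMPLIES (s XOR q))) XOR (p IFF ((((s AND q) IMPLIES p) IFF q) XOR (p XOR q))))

Substituting s=false, q=true, p=false:
s XOR q = false XOR true = true
s XOR (s XOR q) = false XOR true = true
p IFF (s XOR (s XOR q)) = false IFF true = false
s AND (p IFF (s XOR (s XOR q))) = false AND false = false
(s AND (p IFF (s XOR (s XOR q)))) IFF q = false IFF true = false
NOT ((s AND (p IFF (s XOR (s XOR q)))) IFF q) = NOT false = true
s XOR q = false XOR true = true
s IMPLIES (s XOR q) = false IMPLIES true = true
s IFF (s IMPLIES (s XOR q)) = false IFF true = false
s AND q = false AND true = false
(s AND q) IMPLIES p = false IMPLIES false = true
((s AND q) IMPLIES p) IFF q = true IFF true = true
p XOR q = false XOR true = true
(((s AND q) IMPLIES p) IFF q) XOR (p XOR q) = true XOR true = false
p IFF ((((s AND q) IMPLIES p) IFF q) XOR (p XOR q)) = false IFF false = true
(s IFF (s IMPLIES (s XOR q))) XOR (p IFF ((((s AND q) IMPLIES p) IFF q) XOR (p XOR q))) = false XOR true = true
NOT ((s AND (p IFF (s XOR (s XOR q)))) IFF q) IMPLIES ((s IFF (s IMPLIES (s XOR q))) XOR (p IFF ((((s AND q) IMPLIES p) IFF q) XOR (p XOR q)))) = true IMPLIES true = true

true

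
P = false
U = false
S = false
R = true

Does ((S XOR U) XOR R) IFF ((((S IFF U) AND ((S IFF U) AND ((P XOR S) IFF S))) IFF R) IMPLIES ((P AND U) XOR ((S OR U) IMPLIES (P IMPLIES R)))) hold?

S XOR U = false XOR false = false
(S XOR U) XOR R = false XOR true = true
S IFF U = false IFF false = true
S IFF U = false IFF false = true
P XOR S = false XOR false = false
(P XOR S) IFF S = false IFF false = true
(S IFF U) AND ((P XOR S) IFF S) = true AND true = true
(S IFF U) AND ((S IFF U) AND ((P XOR S) IFF S)) = true AND true = true
((S IFF U) AND ((S IFF U) AND ((P XOR S) IFF S))) IFF R = true IFF true = true
P AND U = false AND false = false
S OR U = false OR false = false
P IMPLIES R = false IMPLIES true = true
(S OR U) IMPLIES (P IMPLIES R) = false IMPLIES true = true
(P AND U) XOR ((S OR U) IMPLIES (P IMPLIES R)) = false XOR true = true
(((S IFF U) AND ((S IFF U) AND ((P XOR S) IFF S))) IFF R) IMPLIES ((P AND U) XOR ((S OR U) IMPLIES (P IMPLIES R))) = true IMPLIES true = true
((S XOR U) XOR R) IFF ((((S IFF U) AND ((S IFF U) AND ((P XOR S) IFF S))) IFF R) IMPLIES ((P AND U) XOR ((S OR U) IMPLIES (P IMPLIES R)))) = true IFF true = true

true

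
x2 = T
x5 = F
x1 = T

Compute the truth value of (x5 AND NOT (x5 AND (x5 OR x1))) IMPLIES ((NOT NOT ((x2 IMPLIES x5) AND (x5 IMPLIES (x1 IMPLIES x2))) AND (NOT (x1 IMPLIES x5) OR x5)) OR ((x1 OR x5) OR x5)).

x5 OR x1 = F OR T = T
x5 AND (x5 OR x1) = F AND T = F
NOT (x5 AND (x5 OR x1)) = NOT F = T
x5 AND NOT (x5 AND (x5 OR x1)) = F AND T = F
x2 IMPLIES x5 = T IMPLIES F = F
x1 IMPLIES x2 = T IMPLIES T = T
x5 IMPLIES (x1 IMPLIES x2) = F IMPLIES T = T
(x2 IMPLIES x5) AND (x5 IMPLIES (x1 IMPLIES x2)) = F AND T = F
NOT ((x2 IMPLIES x5) AND (x5 IMPLIES (x1 IMPLIES x2))) = NOT F = T
NOT NOT ((x2 IMPLIES x5) AND (x5 IMPLIES (x1 IMPLIES x2))) = NOT T = F
x1 IMPLIES x5 = T IMPLIES F = F
NOT (x1 IMPLIES x5) = NOT F = T
NOT (x1 IMPLIES x5) OR x5 = T OR F = T
NOT NOT ((x2 IMPLIES x5) AND (x5 IMPLIES (x1 IMPLIES x2))) AND (NOT (x1 IMPLIES x5) OR x5) = F AND T = F
x1 OR x5 = T OR F = T
(x1 OR x5) OR x5 = T OR F = T
(NOT NOT ((x2 IMPLIES x5) AND (x5 IMPLIES (x1 IMPLIES x2))) AND (NOT (x1 IMPLIES x5) OR x5)) OR ((x1 OR x5) OR x5) = F OR T = T
(x5 AND NOT (x5 AND (x5 OR x1))) IMPLIES ((NOT NOT ((x2 IMPLIES x5) AND (x5 IMPLIES (x1 IMPLIES x2))) AND (NOT (x1 IMPLIES x5) OR x5)) OR ((x1 OR x5) OR x5)) = F IMPLIES T = T

T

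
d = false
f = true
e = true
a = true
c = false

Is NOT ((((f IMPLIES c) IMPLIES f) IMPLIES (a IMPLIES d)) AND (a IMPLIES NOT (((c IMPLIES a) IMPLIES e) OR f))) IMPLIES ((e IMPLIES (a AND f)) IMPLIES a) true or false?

true

f IMPLIES c = true IMPLIES false = false
(f IMPLIES c) IMPLIES f = false IMPLIES true = true
a IMPLIES d = true IMPLIES false = false
((f IMPLIES c) IMPLIES f) IMPLIES (a IMPLIES d) = true IMPLIES false = false
c IMPLIES a = false IMPLIES true = true
(c IMPLIES a) IMPLIES e = true IMPLIES true = true
((c IMPLIES a) IMPLIES e) OR f = true OR true = true
NOT (((c IMPLIES a) IMPLIES e) OR f) = NOT true = false
a IMPLIES NOT (((c IMPLIES a) IMPLIES e) OR f) = true IMPLIES false = false
(((f IMPLIES c) IMPLIES f) IMPLIES (a IMPLIES d)) AND (a IMPLIES NOT (((c IMPLIES a) IMPLIES e) OR f)) = false AND false = false
NOT ((((f IMPLIES c) IMPLIES f) IMPLIES (a IMPLIES d)) AND (a IMPLIES NOT (((c IMPLIES a) IMPLIES e) OR f))) = NOT false = true
a AND f = true AND true = true
e IMPLIES (a AND f) = true IMPLIES true = true
(e IMPLIES (a AND f)) IMPLIES a = true IMPLIES true = true
NOT ((((f IMPLIES c) IMPLIES f) IMPLIES (a IMPLIES d)) AND (a IMPLIES NOT (((c IMPLIES a) IMPLIES e) OR f))) IMPLIES ((e IMPLIES (a AND f)) IMPLIES a) = true IMPLIES true = true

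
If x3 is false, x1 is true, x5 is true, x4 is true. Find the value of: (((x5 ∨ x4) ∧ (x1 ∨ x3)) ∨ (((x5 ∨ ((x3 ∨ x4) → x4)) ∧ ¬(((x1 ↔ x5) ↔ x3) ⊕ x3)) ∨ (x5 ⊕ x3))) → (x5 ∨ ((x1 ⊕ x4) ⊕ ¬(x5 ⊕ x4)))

True

x5 ∨ x4 = True ∨ True = True
x1 ∨ x3 = True ∨ False = True
(x5 ∨ x4) ∧ (x1 ∨ x3) = True ∧ True = True
x3 ∨ x4 = False ∨ True = True
(x3 ∨ x4) → x4 = True → True = True
x5 ∨ ((x3 ∨ x4) → x4) = True ∨ True = True
x1 ↔ x5 = True ↔ True = True
(x1 ↔ x5) ↔ x3 = True ↔ False = False
((x1 ↔ x5) ↔ x3) ⊕ x3 = False ⊕ False = False
¬(((x1 ↔ x5) ↔ x3) ⊕ x3) = ¬False = True
(x5 ∨ ((x3 ∨ x4) → x4)) ∧ ¬(((x1 ↔ x5) ↔ x3) ⊕ x3) = True ∧ True = True
x5 ⊕ x3 = True ⊕ False = True
((x5 ∨ ((x3 ∨ x4) → x4)) ∧ ¬(((x1 ↔ x5) ↔ x3) ⊕ x3)) ∨ (x5 ⊕ x3) = True ∨ True = True
((x5 ∨ x4) ∧ (x1 ∨ x3)) ∨ (((x5 ∨ ((x3 ∨ x4) → x4)) ∧ ¬(((x1 ↔ x5) ↔ x3) ⊕ x3)) ∨ (x5 ⊕ x3)) = True ∨ True = True
x1 ⊕ x4 = True ⊕ True = False
x5 ⊕ x4 = True ⊕ True = False
¬(x5 ⊕ x4) = ¬False = True
(x1 ⊕ x4) ⊕ ¬(x5 ⊕ x4) = False ⊕ True = True
x5 ∨ ((x1 ⊕ x4) ⊕ ¬(x5 ⊕ x4)) = True ∨ True = True
(((x5 ∨ x4) ∧ (x1 ∨ x3)) ∨ (((x5 ∨ ((x3 ∨ x4) → x4)) ∧ ¬(((x1 ↔ x5) ↔ x3) ⊕ x3)) ∨ (x5 ⊕ x3))) → (x5 ∨ ((x1 ⊕ x4) ⊕ ¬(x5 ⊕ x4))) = True → True = True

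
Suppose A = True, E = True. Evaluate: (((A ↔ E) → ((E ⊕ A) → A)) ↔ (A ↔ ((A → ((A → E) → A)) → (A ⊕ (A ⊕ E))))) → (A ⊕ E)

False

A ↔ E = True ↔ True = True
E ⊕ A = True ⊕ True = False
(E ⊕ A) → A = False → True = True
(A ↔ E) → ((E ⊕ A) → A) = True → True = True
A → E = True → True = True
(A → E) → A = True → True = True
A → ((A → E) → A) = True → True = True
A ⊕ E = True ⊕ True = False
A ⊕ (A ⊕ E) = True ⊕ False = True
(A → ((A → E) → A)) → (A ⊕ (A ⊕ E)) = True → True = True
A ↔ ((A → ((A → E) → A)) → (A ⊕ (A ⊕ E))) = True ↔ True = True
((A ↔ E) → ((E ⊕ A) → A)) ↔ (A ↔ ((A → ((A → E) → A)) → (A ⊕ (A ⊕ E)))) = True ↔ True = True
A ⊕ E = True ⊕ True = False
(((A ↔ E) → ((E ⊕ A) → A)) ↔ (A ↔ ((A → ((A → E) → A)) → (A ⊕ (A ⊕ E))))) → (A ⊕ E) = True → False = False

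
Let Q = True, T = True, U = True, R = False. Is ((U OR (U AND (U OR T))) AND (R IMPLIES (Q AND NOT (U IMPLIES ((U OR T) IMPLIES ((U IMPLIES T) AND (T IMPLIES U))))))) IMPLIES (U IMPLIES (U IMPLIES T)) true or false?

Substituting Q=True, T=True, U=True, R=False:
U OR T = True OR True = True
U AND (U OR T) = True AND True = True
U OR (U AND (U OR T)) = True OR True = True
U OR T = True OR True = True
U IMPLIES T = True IMPLIES True = True
T IMPLIES U = True IMPLIES True = True
(U IMPLIES T) AND (T IMPLIES U) = True AND True = True
(U OR T) IMPLIES ((U IMPLIES T) AND (T IMPLIES U)) = True IMPLIES True = True
U IMPLIES ((U OR T) IMPLIES ((U IMPLIES T) AND (T IMPLIES U))) = True IMPLIES True = True
NOT (U IMPLIES ((U OR T) IMPLIES ((U IMPLIES T) AND (T IMPLIES U)))) = NOT True = False
Q AND NOT (U IMPLIES ((U OR T) IMPLIES ((U IMPLIES T) AND (T IMPLIES U)))) = True AND False = False
R IMPLIES (Q AND NOT (U IMPLIES ((U OR T) IMPLIES ((U IMPLIES T) AND (T IMPLIES U))))) = False IMPLIES False = True
(U OR (U AND (U OR T))) AND (R IMPLIES (Q AND NOT (U IMPLIES ((U OR T) IMPLIES ((U IMPLIES T) AND (T IMPLIES U)))))) = True AND True = True
U IMPLIES T = True IMPLIES True = True
U IMPLIES (U IMPLIES T) = True IMPLIES True = True
((U OR (U AND (U OR T))) AND (R IMPLIES (Q AND NOT (U IMPLIES ((U OR T) IMPLIES ((U IMPLIES T) AND (T IMPLIES U))))))) IMPLIES (U IMPLIES (U IMPLIES T)) = True IMPLIES True = True

True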